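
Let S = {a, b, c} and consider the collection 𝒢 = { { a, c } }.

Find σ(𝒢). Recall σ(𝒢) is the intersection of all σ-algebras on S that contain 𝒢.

Begin from { {}, { a, c }, S } (that is, 𝒢 plus ∅ and S).
Round 1: 1 new —
  { b }  = { a, c }ᶜ
  [4 total]
Round 2: closed — nothing new.

Therefore σ(𝒢) = { {}, { b }, { a, c }, S } (|σ(𝒢)| = 4).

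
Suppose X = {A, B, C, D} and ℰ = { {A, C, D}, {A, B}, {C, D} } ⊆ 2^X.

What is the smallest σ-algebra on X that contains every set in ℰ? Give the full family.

σ(ℰ) (8 sets): { {}, {A}, {B}, {A, B}, {C, D}, {A, C, D}, {B, C, D}, X }

Working:
Seed the family with ℰ together with ∅ and X: { {}, {A, B}, {C, D}, {A, C, D}, X }.
Iteration 1: +1 →
  {B}  = complement {A, C, D}
  (now 6)
Iteration 2: 1 new —
  {B, C, D}  = {B} ∪ {C, D}
  (now 7)
Iteration 3 (1 new):
  {A}  = complement {B, C, D}
  (now 8)
After Iteration 4 the family is unchanged; done.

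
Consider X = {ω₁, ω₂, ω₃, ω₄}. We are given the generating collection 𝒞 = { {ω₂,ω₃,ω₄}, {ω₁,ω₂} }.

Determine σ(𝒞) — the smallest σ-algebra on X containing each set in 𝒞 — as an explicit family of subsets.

Start: 𝒞 ∪ {∅, X} = { {}, {ω₁,ω₂}, {ω₂,ω₃,ω₄}, X }.
Round 1 (2 new):
  {ω₁}  = X∖{ω₂,ω₃,ω₄}
  {ω₃,ω₄}  = X∖{ω₁,ω₂}
  (now 6)
Round 2: +1 →
  {ω₁,ω₃,ω₄}  = {ω₃,ω₄} ∪ {ω₁}
  (now 7)
Round 3: 1 new —
  {ω₂}  = X∖{ω₁,ω₃,ω₄}
  (now 8)
Round 4 adds nothing — fixpoint reached.

Therefore σ(𝒞) = { {}, {ω₁}, {ω₂}, {ω₁,ω₂}, {ω₃,ω₄}, {ω₁,ω₃,ω₄}, {ω₂,ω₃,ω₄}, X } (|σ(𝒞)| = 8).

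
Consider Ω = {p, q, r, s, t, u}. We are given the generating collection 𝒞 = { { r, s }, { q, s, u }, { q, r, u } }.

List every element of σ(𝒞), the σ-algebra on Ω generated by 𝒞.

Answer: σ(𝒞) = { {}, { r }, { s }, { p, t }, { q, u }, { r, s }, { p, r, t }, { p, s, t }, { q, r, u }, { q, s, u }, { p, q, t, u }, { p, r, s, t }, { q, r, s, u }, { p, q, r, t, u }, { p, q, s, t, u }, Ω }

Trace:
Take S₀ = 𝒞 ∪ {∅, Ω} = { {}, { r, s }, { q, r, u }, { q, s, u }, Ω }.
Step 1 adds 4:
  { p, r, t }  = ᶜ of { q, s, u }
  { p, s, t }  = ᶜ of { q, r, u }
  { p, q, t, u }  = ᶜ of { r, s }
  { q, r, s, u }  = { q, s, u } ∪ { r, s }
Step 2 adds 4:
  { p, t }  = ᶜ of { q, r, s, u }
  { p, r, s, t }  = { p, s, t } ∪ { r, s }
  { p, q, r, t, u }  = { q, r, u } ∪ { p, r, t }
  { p, q, s, t, u }  = { p, s, t } ∪ { q, s, u }
Step 3 adds 3:
  { r }  = ᶜ of { p, q, s, t, u }
  { s }  = ᶜ of { p, q, r, t, u }
  { q, u }  = ᶜ of { p, r, s, t }
Step 4: closed — nothing new.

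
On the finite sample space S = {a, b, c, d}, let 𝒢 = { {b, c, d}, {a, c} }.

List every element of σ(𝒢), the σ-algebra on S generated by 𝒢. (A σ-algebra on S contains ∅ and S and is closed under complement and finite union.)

Answer: σ(𝒢) = { {}, {a}, {c}, {a, c}, {b, d}, {a, b, d}, {b, c, d}, S }

Check:
Seed the family with 𝒢 together with ∅ and S: { {}, {a, c}, {b, c, d}, S }.
Pass 1: +2 →
  {a}  = ᶜ of {b, c, d}
  {b, d}  = ᶜ of {a, c}
  — 6 sets.
Pass 2 adds 1:
  {a, b, d}  = {b, d} ∪ {a}
  — 7 sets.
Pass 3: +1 →
  {c}  = ᶜ of {a, b, d}
  — 8 sets.
Pass 4: already closed under ᶜ and ∪.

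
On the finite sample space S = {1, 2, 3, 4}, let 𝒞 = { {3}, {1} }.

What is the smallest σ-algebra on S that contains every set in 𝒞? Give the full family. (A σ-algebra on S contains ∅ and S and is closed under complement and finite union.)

σ(𝒞) = { ∅, {1}, {3}, {1, 3}, {2, 4}, {1, 2, 4}, {2, 3, 4}, S }

Trace:
Initial family (4 sets): { ∅, {1}, {3}, S }.
Round 1: +3 →
  {1, 3}  = {3} ∪ {1}
  {1, 2, 4}  = ᶜ of {3}
  {2, 3, 4}  = ᶜ of {1}
Round 2: 1 new —
  {2, 4}  = ᶜ of {1, 3}
Round 3: stable.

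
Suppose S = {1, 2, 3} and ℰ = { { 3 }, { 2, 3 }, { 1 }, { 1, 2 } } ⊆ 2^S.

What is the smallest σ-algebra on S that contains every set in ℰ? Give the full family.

Seed the family with ℰ together with ∅ and S: { {}, { 1 }, { 3 }, { 1, 2 }, { 2, 3 }, S }.
Pass 1 adds 1:
  { 1, 3 }  = { 3 } ∪ { 1 }
  [7 total]
Pass 2 adds 1:
  { 2 }  = S∖{ 1, 3 }
  [8 total]
Pass 3: stable.

Therefore σ(ℰ) = { {}, { 1 }, { 2 }, { 3 }, { 1, 2 }, { 1, 3 }, { 2, 3 }, S } (|σ(ℰ)| = 8).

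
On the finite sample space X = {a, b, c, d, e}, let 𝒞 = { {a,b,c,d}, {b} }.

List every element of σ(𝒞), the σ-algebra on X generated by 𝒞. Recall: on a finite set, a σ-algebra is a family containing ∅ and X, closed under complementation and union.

Take S₀ = 𝒞 ∪ {∅, X} = { ∅, {b}, {a,b,c,d}, X }.
Pass 1: +2 →
  {e}  = ᶜ of {a,b,c,d}
  {a,c,d,e}  = ᶜ of {b}
  (now 6)
Pass 2. New:
  {b,e}  = {b} ∪ {e}
  (now 7)
Pass 3 (1 new):
  {a,c,d}  = ᶜ of {b,e}
  (now 8)
Pass 4: closed — nothing new.

Hence σ(𝒞) has 8 members: { ∅, {b}, {e}, {b,e}, {a,c,d}, {a,b,c,d}, {a,c,d,e}, X }.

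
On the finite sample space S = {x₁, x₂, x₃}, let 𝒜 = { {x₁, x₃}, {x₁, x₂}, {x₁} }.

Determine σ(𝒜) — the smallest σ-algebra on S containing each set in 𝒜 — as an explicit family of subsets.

Seed the family with 𝒜 together with ∅ and S: { {}, {x₁}, {x₁, x₂}, {x₁, x₃}, S }.
Round 1 (3 new):
  {x₂}  = ᶜ of {x₁, x₃}
  {x₃}  = ᶜ of {x₁, x₂}
  {x₂, x₃}  = ᶜ of {x₁}
Round 2: closed — nothing new.

Hence σ(𝒜) has 8 members: { {}, {x₁}, {x₂}, {x₃}, {x₁, x₂}, {x₁, x₃}, {x₂, x₃}, S }.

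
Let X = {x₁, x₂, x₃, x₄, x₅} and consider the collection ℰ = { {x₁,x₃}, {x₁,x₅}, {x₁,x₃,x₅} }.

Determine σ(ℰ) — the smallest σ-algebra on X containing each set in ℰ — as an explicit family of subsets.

Start: ℰ ∪ {∅, X} = { ∅, {x₁,x₃}, {x₁,x₅}, {x₁,x₃,x₅}, X }.
Round 1 adds 3:
  {x₂,x₄}  = {x₁,x₃,x₅}ᶜ
  {x₂,x₃,x₄}  = {x₁,x₅}ᶜ
  {x₂,x₄,x₅}  = {x₁,x₃}ᶜ
  (now 8)
Round 2: 3 new —
  {x₁,x₂,x₃,x₄}  = {x₂,x₃,x₄} ∪ {x₁,x₃}
  {x₁,x₂,x₄,x₅}  = {x₂,x₄} ∪ {x₁,x₅}
  {x₂,x₃,x₄,x₅}  = {x₂,x₃,x₄} ∪ {x₂,x₄,x₅}
  (now 11)
Round 3 adds 3:
  {x₁}  = {x₂,x₃,x₄,x₅}ᶜ
  {x₃}  = {x₁,x₂,x₄,x₅}ᶜ
  {x₅}  = {x₁,x₂,x₃,x₄}ᶜ
  (now 14)
Round 4: +2 →
  {x₃,x₅}  = {x₃} ∪ {x₅}
  {x₁,x₂,x₄}  = {x₂,x₄} ∪ {x₁}
  (now 16)
Round 5: closed — nothing new.

|σ(ℰ)| = 16.  σ(ℰ) = { ∅, {x₁}, {x₃}, {x₅}, {x₁,x₃}, {x₁,x₅}, {x₂,x₄}, {x₃,x₅}, {x₁,x₂,x₄}, {x₁,x₃,x₅}, {x₂,x₃,x₄}, {x₂,x₄,x₅}, {x₁,x₂,x₃,x₄}, {x₁,x₂,x₄,x₅}, {x₂,x₃,x₄,x₅}, X }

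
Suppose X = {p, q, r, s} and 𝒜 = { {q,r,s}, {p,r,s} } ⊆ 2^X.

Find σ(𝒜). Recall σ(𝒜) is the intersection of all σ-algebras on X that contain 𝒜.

|σ(𝒜)| = 8.  σ(𝒜) = { {}, {p}, {q}, {p,q}, {r,s}, {p,r,s}, {q,r,s}, X }

Working:
Initial family (4 sets): { {}, {p,r,s}, {q,r,s}, X }.
Iteration 1 (2 new):
  {p}  = ᶜ of {q,r,s}
  {q}  = ᶜ of {p,r,s}
  |family| = 6
Iteration 2 adds 1:
  {p,q}  = {q} ∪ {p}
  |family| = 7
Iteration 3. New:
  {r,s}  = ᶜ of {p,q}
  |family| = 8
Iteration 4: no new sets; the family is a σ-algebra.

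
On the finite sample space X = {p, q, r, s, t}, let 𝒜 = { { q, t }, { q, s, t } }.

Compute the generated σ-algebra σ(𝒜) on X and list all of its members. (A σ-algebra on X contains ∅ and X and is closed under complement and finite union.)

Initial family (4 sets): { {}, { q, t }, { q, s, t }, X }.
Round 1. New:
  { p, r }  = ᶜ of { q, s, t }
  { p, r, s }  = ᶜ of { q, t }
  [6 total]
Round 2: +1 →
  { p, q, r, t }  = { q, t } ∪ { p, r }
  [7 total]
Round 3. New:
  { s }  = ᶜ of { p, q, r, t }
  [8 total]
Round 4 adds nothing — fixpoint reached.

Therefore σ(𝒜) = { {}, { s }, { p, r }, { q, t }, { p, r, s }, { q, s, t }, { p, q, r, t }, X } (|σ(𝒜)| = 8).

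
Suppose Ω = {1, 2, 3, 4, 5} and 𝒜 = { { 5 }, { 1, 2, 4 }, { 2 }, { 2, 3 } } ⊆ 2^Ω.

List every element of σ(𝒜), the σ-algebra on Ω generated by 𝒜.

Seed the family with 𝒜 together with ∅ and Ω: { {}, { 2 }, { 5 }, { 2, 3 }, { 1, 2, 4 }, Ω }.
Pass 1 (7 new):
  { 2, 5 }  = { 2 } ∪ { 5 }
  { 3, 5 }  = { 1, 2, 4 }ᶜ
  { 1, 4, 5 }  = { 2, 3 }ᶜ
  { 2, 3, 5 }  = { 2, 3 } ∪ { 5 }
  { 1, 2, 3, 4 }  = { 5 }ᶜ
  { 1, 2, 4, 5 }  = { 1, 2, 4 } ∪ { 5 }
  { 1, 3, 4, 5 }  = { 2 }ᶜ
Pass 2 (3 new):
  { 3 }  = { 1, 2, 4, 5 }ᶜ
  { 1, 4 }  = { 2, 3, 5 }ᶜ
  { 1, 3, 4 }  = { 2, 5 }ᶜ
Pass 3: already closed under ᶜ and ∪.

|σ(𝒜)| = 16.  σ(𝒜) = { {}, { 2 }, { 3 }, { 5 }, { 1, 4 }, { 2, 3 }, { 2, 5 }, { 3, 5 }, { 1, 2, 4 }, { 1, 3, 4 }, { 1, 4, 5 }, { 2, 3, 5 }, { 1, 2, 3, 4 }, { 1, 2, 4, 5 }, { 1, 3, 4, 5 }, Ω }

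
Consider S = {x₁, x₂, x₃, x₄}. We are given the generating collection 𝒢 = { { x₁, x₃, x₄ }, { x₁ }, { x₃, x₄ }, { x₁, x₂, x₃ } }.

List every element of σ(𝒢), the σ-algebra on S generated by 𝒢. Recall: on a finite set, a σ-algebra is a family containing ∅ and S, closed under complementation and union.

σ(𝒢) (16 sets): { ∅, { x₁ }, { x₂ }, { x₃ }, { x₄ }, { x₁, x₂ }, { x₁, x₃ }, { x₁, x₄ }, { x₂, x₃ }, { x₂, x₄ }, { x₃, x₄ }, { x₁, x₂, x₃ }, { x₁, x₂, x₄ }, { x₁, x₃, x₄ }, { x₂, x₃, x₄ }, S }

Working:
Seed the family with 𝒢 together with ∅ and S: { ∅, { x₁ }, { x₃, x₄ }, { x₁, x₂, x₃ }, { x₁, x₃, x₄ }, S }.
Round 1: 4 new —
  { x₂ }  = { x₁, x₃, x₄ }ᶜ
  { x₄ }  = { x₁, x₂, x₃ }ᶜ
  { x₁, x₂ }  = { x₃, x₄ }ᶜ
  { x₂, x₃, x₄ }  = { x₁ }ᶜ
  [10 total]
Round 2 adds 3:
  { x₁, x₄ }  = { x₄ } ∪ { x₁ }
  { x₂, x₄ }  = { x₂ } ∪ { x₄ }
  { x₁, x₂, x₄ }  = { x₁, x₂ } ∪ { x₄ }
  [13 total]
Round 3 adds 3:
  { x₃ }  = { x₁, x₂, x₄ }ᶜ
  { x₁, x₃ }  = { x₂, x₄ }ᶜ
  { x₂, x₃ }  = { x₁, x₄ }ᶜ
  [16 total]
After Round 4 the family is unchanged; done.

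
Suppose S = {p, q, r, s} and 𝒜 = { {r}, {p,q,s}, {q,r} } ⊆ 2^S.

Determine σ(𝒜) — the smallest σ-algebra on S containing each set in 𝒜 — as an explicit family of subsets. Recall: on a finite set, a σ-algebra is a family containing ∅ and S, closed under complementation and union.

Take S₀ = 𝒜 ∪ {∅, S} = { {}, {r}, {q,r}, {p,q,s}, S }.
Step 1: 1 new —
  {p,s}  = S∖{q,r}
Step 2 adds 1:
  {p,r,s}  = {r} ∪ {p,s}
Step 3 adds 1:
  {q}  = S∖{p,r,s}
Step 4 adds nothing — fixpoint reached.

σ(𝒜) = { {}, {q}, {r}, {p,s}, {q,r}, {p,q,s}, {p,r,s}, S }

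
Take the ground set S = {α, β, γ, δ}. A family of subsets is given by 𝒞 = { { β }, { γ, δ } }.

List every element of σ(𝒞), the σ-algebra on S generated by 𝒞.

Start: 𝒞 ∪ {∅, S} = { {}, { β }, { γ, δ }, S }.
Pass 1 adds 3:
  { α, β }  = S∖{ γ, δ }
  { α, γ, δ }  = S∖{ β }
  { β, γ, δ }  = { β } ∪ { γ, δ }
  (now 7)
Pass 2 adds 1:
  { α }  = S∖{ β, γ, δ }
  (now 8)
After Pass 3 the family is unchanged; done.

σ(𝒞) = { {}, { α }, { β }, { α, β }, { γ, δ }, { α, γ, δ }, { β, γ, δ }, S }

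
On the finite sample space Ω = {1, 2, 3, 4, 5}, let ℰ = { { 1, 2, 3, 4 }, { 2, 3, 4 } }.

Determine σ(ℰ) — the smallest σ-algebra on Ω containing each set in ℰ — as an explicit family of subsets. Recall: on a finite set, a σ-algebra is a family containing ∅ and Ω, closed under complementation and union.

Start: ℰ ∪ {∅, Ω} = { {  }, { 2, 3, 4 }, { 1, 2, 3, 4 }, Ω }.
Round 1. New:
  { 5 }  = { 1, 2, 3, 4 }ᶜ
  { 1, 5 }  = { 2, 3, 4 }ᶜ
Round 2: +1 →
  { 2, 3, 4, 5 }  = { 2, 3, 4 } ∪ { 5 }
Round 3 (1 new):
  { 1 }  = { 2, 3, 4, 5 }ᶜ
Round 4: closed — nothing new.

σ(ℰ) = { {  }, { 1 }, { 5 }, { 1, 5 }, { 2, 3, 4 }, { 1, 2, 3, 4 }, { 2, 3, 4, 5 }, Ω }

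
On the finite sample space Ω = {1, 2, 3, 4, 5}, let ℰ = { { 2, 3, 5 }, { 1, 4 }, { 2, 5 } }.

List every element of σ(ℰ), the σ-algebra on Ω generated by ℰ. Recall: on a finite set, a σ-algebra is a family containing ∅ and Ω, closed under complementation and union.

σ(ℰ) (8 sets): { {  }, { 3 }, { 1, 4 }, { 2, 5 }, { 1, 3, 4 }, { 2, 3, 5 }, { 1, 2, 4, 5 }, Ω }

Derivation:
Seed the family with ℰ together with ∅ and Ω: { {  }, { 1, 4 }, { 2, 5 }, { 2, 3, 5 }, Ω }.
Pass 1. New:
  { 1, 3, 4 }  = { 2, 5 }ᶜ
  { 1, 2, 4, 5 }  = { 2, 5 } ∪ { 1, 4 }
  [7 total]
Pass 2: +1 →
  { 3 }  = { 1, 2, 4, 5 }ᶜ
  [8 total]
Pass 3 adds nothing — fixpoint reached.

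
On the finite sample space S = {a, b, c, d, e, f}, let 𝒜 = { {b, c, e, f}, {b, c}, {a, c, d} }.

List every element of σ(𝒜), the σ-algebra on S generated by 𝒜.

|σ(𝒜)| = 16.  σ(𝒜) = { ∅, {b}, {c}, {a, d}, {b, c}, {e, f}, {a, b, d}, {a, c, d}, {b, e, f}, {c, e, f}, {a, b, c, d}, {a, d, e, f}, {b, c, e, f}, {a, b, d, e, f}, {a, c, d, e, f}, S }

Trace:
Start: 𝒜 ∪ {∅, S} = { ∅, {b, c}, {a, c, d}, {b, c, e, f}, S }.
Step 1. New:
  {a, d}  = S∖{b, c, e, f}
  {b, e, f}  = S∖{a, c, d}
  {a, b, c, d}  = {a, c, d} ∪ {b, c}
  {a, d, e, f}  = S∖{b, c}
  (now 9)
Step 2 (3 new):
  {e, f}  = S∖{a, b, c, d}
  {a, b, d, e, f}  = {a, d, e, f} ∪ {b, e, f}
  {a, c, d, e, f}  = {a, d, e, f} ∪ {a, c, d}
  (now 12)
Step 3 (2 new):
  {b}  = S∖{a, c, d, e, f}
  {c}  = S∖{a, b, d, e, f}
  (now 14)
Step 4. New:
  {a, b, d}  = {a, d} ∪ {b}
  {c, e, f}  = {c} ∪ {e, f}
  (now 16)
Step 5: already closed under ᶜ and ∪.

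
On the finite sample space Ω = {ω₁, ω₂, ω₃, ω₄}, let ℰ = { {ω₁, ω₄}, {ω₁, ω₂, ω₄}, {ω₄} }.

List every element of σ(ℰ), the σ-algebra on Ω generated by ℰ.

Initial family (5 sets): { ∅, {ω₄}, {ω₁, ω₄}, {ω₁, ω₂, ω₄}, Ω }.
Iteration 1 (3 new):
  {ω₃}  = complement {ω₁, ω₂, ω₄}
  {ω₂, ω₃}  = complement {ω₁, ω₄}
  {ω₁, ω₂, ω₃}  = complement {ω₄}
  [8 total]
Iteration 2 adds 3:
  {ω₃, ω₄}  = {ω₄} ∪ {ω₃}
  {ω₁, ω₃, ω₄}  = {ω₃} ∪ {ω₁, ω₄}
  {ω₂, ω₃, ω₄}  = {ω₄} ∪ {ω₂, ω₃}
  [11 total]
Iteration 3 (3 new):
  {ω₁}  = complement {ω₂, ω₃, ω₄}
  {ω₂}  = complement {ω₁, ω₃, ω₄}
  {ω₁, ω₂}  = complement {ω₃, ω₄}
  [14 total]
Iteration 4. New:
  {ω₁, ω₃}  = {ω₃} ∪ {ω₁}
  {ω₂, ω₄}  = {ω₄} ∪ {ω₂}
  [16 total]
Iteration 5: stable.

Hence σ(ℰ) has 16 members: { ∅, {ω₁}, {ω₂}, {ω₃}, {ω₄}, {ω₁, ω₂}, {ω₁, ω₃}, {ω₁, ω₄}, {ω₂, ω₃}, {ω₂, ω₄}, {ω₃, ω₄}, {ω₁, ω₂, ω₃}, {ω₁, ω₂, ω₄}, {ω₁, ω₃, ω₄}, {ω₂, ω₃, ω₄}, Ω }.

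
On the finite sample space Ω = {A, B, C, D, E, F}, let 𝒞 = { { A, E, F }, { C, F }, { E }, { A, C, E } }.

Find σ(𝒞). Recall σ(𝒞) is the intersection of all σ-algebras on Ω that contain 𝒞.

Start: 𝒞 ∪ {∅, Ω} = { {}, { E }, { C, F }, { A, C, E }, { A, E, F }, Ω }.
Step 1: 6 new —
  { B, C, D }  = ᶜ of { A, E, F }
  { B, D, F }  = ᶜ of { A, C, E }
  { C, E, F }  = { C, F } ∪ { E }
  { A, B, D, E }  = ᶜ of { C, F }
  { A, C, E, F }  = { A, E, F } ∪ { C, F }
  { A, B, C, D, F }  = ᶜ of { E }
  — 12 sets.
Step 2: +8 →
  { B, D }  = ᶜ of { A, C, E, F }
  { A, B, D }  = ᶜ of { C, E, F }
  { B, C, D, E }  = { B, C, D } ∪ { E }
  { B, C, D, F }  = { B, D, F } ∪ { B, C, D }
  { B, D, E, F }  = { B, D, F } ∪ { E }
  { A, B, C, D, E }  = { B, C, D } ∪ { A, C, E }
  { A, B, D, E, F }  = { B, D, F } ∪ { A, B, D, E }
  { B, C, D, E, F }  = { B, D, F } ∪ { C, E, F }
  — 20 sets.
Step 3. New:
  { A }  = ᶜ of { B, C, D, E, F }
  { C }  = ᶜ of { A, B, D, E, F }
  { F }  = ᶜ of { A, B, C, D, E }
  { A, C }  = ᶜ of { B, D, E, F }
  { A, E }  = ᶜ of { B, C, D, F }
  { A, F }  = ᶜ of { B, C, D, E }
  { B, D, E }  = { B, D } ∪ { E }
  { A, B, C, D }  = { B, C, D } ∪ { A, B, D }
  { A, B, D, F }  = { B, D, F } ∪ { A, B, D }
  — 29 sets.
Step 4 adds 3:
  { C, E }  = ᶜ of { A, B, D, F }
  { E, F }  = ᶜ of { A, B, C, D }
  { A, C, F }  = ᶜ of { B, D, E }
  — 32 sets.
Step 5: closed — nothing new.

Hence σ(𝒞) has 32 members: { {}, { A }, { C }, { E }, { F }, { A, C }, { A, E }, { A, F }, { B, D }, { C, E }, { C, F }, { E, F }, { A, B, D }, { A, C, E }, { A, C, F }, { A, E, F }, { B, C, D }, { B, D, E }, { B, D, F }, { C, E, F }, { A, B, C, D }, { A, B, D, E }, { A, B, D, F }, { A, C, E, F }, { B, C, D, E }, { B, C, D, F }, { B, D, E, F }, { A, B, C, D, E }, { A, B, C, D, F }, { A, B, D, E, F }, { B, C, D, E, F }, Ω }.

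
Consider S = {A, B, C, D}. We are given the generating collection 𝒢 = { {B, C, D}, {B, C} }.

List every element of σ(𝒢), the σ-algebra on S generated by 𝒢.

Begin from { {}, {B, C}, {B, C, D}, S } (that is, 𝒢 plus ∅ and S).
Pass 1. New:
  {A}  = S∖{B, C, D}
  {A, D}  = S∖{B, C}
  |family| = 6
Pass 2: +1 →
  {A, B, C}  = {B, C} ∪ {A}
  |family| = 7
Pass 3: +1 →
  {D}  = S∖{A, B, C}
  |family| = 8
Pass 4: stable.

σ(𝒢) = { {}, {A}, {D}, {A, D}, {B, C}, {A, B, C}, {B, C, D}, S }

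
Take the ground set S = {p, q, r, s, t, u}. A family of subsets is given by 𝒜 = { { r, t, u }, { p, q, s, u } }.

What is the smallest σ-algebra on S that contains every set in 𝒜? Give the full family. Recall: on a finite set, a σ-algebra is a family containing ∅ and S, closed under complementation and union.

Start: 𝒜 ∪ {∅, S} = { ∅, { r, t, u }, { p, q, s, u }, S }.
Step 1: +2 →
  { r, t }  = { p, q, s, u }ᶜ
  { p, q, s }  = { r, t, u }ᶜ
  (now 6)
Step 2 adds 1:
  { p, q, r, s, t }  = { r, t } ∪ { p, q, s }
  (now 7)
Step 3 adds 1:
  { u }  = { p, q, r, s, t }ᶜ
  (now 8)
Step 4: closed — nothing new.

Therefore σ(𝒜) = { ∅, { u }, { r, t }, { p, q, s }, { r, t, u }, { p, q, s, u }, { p, q, r, s, t }, S } (|σ(𝒜)| = 8).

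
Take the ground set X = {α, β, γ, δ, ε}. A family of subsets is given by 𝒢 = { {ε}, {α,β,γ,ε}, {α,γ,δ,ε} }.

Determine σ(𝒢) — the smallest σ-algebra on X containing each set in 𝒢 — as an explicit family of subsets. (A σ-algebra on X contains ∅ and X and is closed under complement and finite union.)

σ(𝒢) (16 sets): { {}, {β}, {δ}, {ε}, {α,γ}, {β,δ}, {β,ε}, {δ,ε}, {α,β,γ}, {α,γ,δ}, {α,γ,ε}, {β,δ,ε}, {α,β,γ,δ}, {α,β,γ,ε}, {α,γ,δ,ε}, X }

Derivation:
Start: 𝒢 ∪ {∅, X} = { {}, {ε}, {α,β,γ,ε}, {α,γ,δ,ε}, X }.
Pass 1: 3 new —
  {β}  = complement {α,γ,δ,ε}
  {δ}  = complement {α,β,γ,ε}
  {α,β,γ,δ}  = complement {ε}
  |family| = 8
Pass 2 (3 new):
  {β,δ}  = {δ} ∪ {β}
  {β,ε}  = {β} ∪ {ε}
  {δ,ε}  = {δ} ∪ {ε}
  |family| = 11
Pass 3. New:
  {α,β,γ}  = complement {δ,ε}
  {α,γ,δ}  = complement {β,ε}
  {α,γ,ε}  = complement {β,δ}
  {β,δ,ε}  = {δ,ε} ∪ {β,ε}
  |family| = 15
Pass 4. New:
  {α,γ}  = complement {β,δ,ε}
  |family| = 16
Pass 5: no new sets; the family is a σ-algebra.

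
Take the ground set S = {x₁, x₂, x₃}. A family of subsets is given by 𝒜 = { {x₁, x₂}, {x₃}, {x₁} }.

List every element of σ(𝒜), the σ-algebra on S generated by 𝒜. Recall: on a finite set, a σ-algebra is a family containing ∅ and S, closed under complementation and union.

σ(𝒜) (8 sets): { {}, {x₁}, {x₂}, {x₃}, {x₁, x₂}, {x₁, x₃}, {x₂, x₃}, S }

Derivation:
Begin from { {}, {x₁}, {x₃}, {x₁, x₂}, S } (that is, 𝒜 plus ∅ and S).
Pass 1. New:
  {x₁, x₃}  = {x₃} ∪ {x₁}
  {x₂, x₃}  = {x₁}ᶜ
  [7 total]
Pass 2 adds 1:
  {x₂}  = {x₁, x₃}ᶜ
  [8 total]
Pass 3 adds nothing — fixpoint reached.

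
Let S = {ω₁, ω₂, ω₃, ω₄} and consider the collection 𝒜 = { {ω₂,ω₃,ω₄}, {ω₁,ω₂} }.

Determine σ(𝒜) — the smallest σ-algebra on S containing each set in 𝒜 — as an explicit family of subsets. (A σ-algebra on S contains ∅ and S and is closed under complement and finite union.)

Seed the family with 𝒜 together with ∅ and S: { {}, {ω₁,ω₂}, {ω₂,ω₃,ω₄}, S }.
Pass 1 adds 2:
  {ω₁}  = ᶜ of {ω₂,ω₃,ω₄}
  {ω₃,ω₄}  = ᶜ of {ω₁,ω₂}
  [6 total]
Pass 2 (1 new):
  {ω₁,ω₃,ω₄}  = {ω₃,ω₄} ∪ {ω₁}
  [7 total]
Pass 3: 1 new —
  {ω₂}  = ᶜ of {ω₁,ω₃,ω₄}
  [8 total]
Pass 4: stable.

Therefore σ(𝒜) = { {}, {ω₁}, {ω₂}, {ω₁,ω₂}, {ω₃,ω₄}, {ω₁,ω₃,ω₄}, {ω₂,ω₃,ω₄}, S } (|σ(𝒜)| = 8).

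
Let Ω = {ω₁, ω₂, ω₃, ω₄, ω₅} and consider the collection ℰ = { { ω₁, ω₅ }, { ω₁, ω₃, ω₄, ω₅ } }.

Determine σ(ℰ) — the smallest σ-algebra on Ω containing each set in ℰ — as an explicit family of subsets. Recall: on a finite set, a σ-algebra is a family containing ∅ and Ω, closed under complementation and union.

Answer: σ(ℰ) = { ∅, { ω₂ }, { ω₁, ω₅ }, { ω₃, ω₄ }, { ω₁, ω₂, ω₅ }, { ω₂, ω₃, ω₄ }, { ω₁, ω₃, ω₄, ω₅ }, Ω }

Check:
Take S₀ = ℰ ∪ {∅, Ω} = { ∅, { ω₁, ω₅ }, { ω₁, ω₃, ω₄, ω₅ }, Ω }.
Iteration 1 adds 2:
  { ω₂ }  = { ω₁, ω₃, ω₄, ω₅ }ᶜ
  { ω₂, ω₃, ω₄ }  = { ω₁, ω₅ }ᶜ
  (now 6)
Iteration 2. New:
  { ω₁, ω₂, ω₅ }  = { ω₁, ω₅ } ∪ { ω₂ }
  (now 7)
Iteration 3. New:
  { ω₃, ω₄ }  = { ω₁, ω₂, ω₅ }ᶜ
  (now 8)
Iteration 4: stable.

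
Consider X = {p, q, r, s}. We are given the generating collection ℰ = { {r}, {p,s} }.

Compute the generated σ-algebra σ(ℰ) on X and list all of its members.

Initial family (4 sets): { {}, {r}, {p,s}, X }.
Step 1 adds 3:
  {q,r}  = {p,s}ᶜ
  {p,q,s}  = {r}ᶜ
  {p,r,s}  = {r} ∪ {p,s}
  (now 7)
Step 2 (1 new):
  {q}  = {p,r,s}ᶜ
  (now 8)
Step 3: closed — nothing new.

Therefore σ(ℰ) = { {}, {q}, {r}, {p,s}, {q,r}, {p,q,s}, {p,r,s}, X } (|σ(ℰ)| = 8).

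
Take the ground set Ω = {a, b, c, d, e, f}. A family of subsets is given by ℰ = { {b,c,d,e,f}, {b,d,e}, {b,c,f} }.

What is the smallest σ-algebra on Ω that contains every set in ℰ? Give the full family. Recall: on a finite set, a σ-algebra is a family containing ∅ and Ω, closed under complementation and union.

σ(ℰ) (16 sets): { {}, {a}, {b}, {a,b}, {c,f}, {d,e}, {a,c,f}, {a,d,e}, {b,c,f}, {b,d,e}, {a,b,c,f}, {a,b,d,e}, {c,d,e,f}, {a,c,d,e,f}, {b,c,d,e,f}, Ω }

Trace:
Seed the family with ℰ together with ∅ and Ω: { {}, {b,c,f}, {b,d,e}, {b,c,d,e,f}, Ω }.
Iteration 1. New:
  {a}  = {b,c,d,e,f}ᶜ
  {a,c,f}  = {b,d,e}ᶜ
  {a,d,e}  = {b,c,f}ᶜ
  [8 total]
Iteration 2 (3 new):
  {a,b,c,f}  = {b,c,f} ∪ {a,c,f}
  {a,b,d,e}  = {a,d,e} ∪ {b,d,e}
  {a,c,d,e,f}  = {a,d,e} ∪ {a,c,f}
  [11 total]
Iteration 3. New:
  {b}  = {a,c,d,e,f}ᶜ
  {c,f}  = {a,b,d,e}ᶜ
  {d,e}  = {a,b,c,f}ᶜ
  [14 total]
Iteration 4 (2 new):
  {a,b}  = {b} ∪ {a}
  {c,d,e,f}  = {d,e} ∪ {c,f}
  [16 total]
Iteration 5 adds nothing — fixpoint reached.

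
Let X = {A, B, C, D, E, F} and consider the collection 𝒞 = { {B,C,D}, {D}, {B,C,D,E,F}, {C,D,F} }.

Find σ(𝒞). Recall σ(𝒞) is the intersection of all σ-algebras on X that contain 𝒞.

Start: 𝒞 ∪ {∅, X} = { ∅, {D}, {B,C,D}, {C,D,F}, {B,C,D,E,F}, X }.
Round 1: +5 →
  {A}  = {B,C,D,E,F}ᶜ
  {A,B,E}  = {C,D,F}ᶜ
  {A,E,F}  = {B,C,D}ᶜ
  {B,C,D,F}  = {B,C,D} ∪ {C,D,F}
  {A,B,C,E,F}  = {D}ᶜ
Round 2: 10 new —
  {A,D}  = {A} ∪ {D}
  {A,E}  = {B,C,D,F}ᶜ
  {A,B,C,D}  = {B,C,D} ∪ {A}
  {A,B,D,E}  = {A,B,E} ∪ {D}
  {A,B,E,F}  = {A,B,E} ∪ {A,E,F}
  {A,C,D,F}  = {A} ∪ {C,D,F}
  {A,D,E,F}  = {A,E,F} ∪ {D}
  {A,B,C,D,E}  = {B,C,D} ∪ {A,B,E}
  {A,B,C,D,F}  = {A} ∪ {B,C,D,F}
  {A,C,D,E,F}  = {A,E,F} ∪ {C,D,F}
Round 3. New:
  {B}  = {A,C,D,E,F}ᶜ
  {E}  = {A,B,C,D,F}ᶜ
  {F}  = {A,B,C,D,E}ᶜ
  {B,C}  = {A,D,E,F}ᶜ
  {B,E}  = {A,C,D,F}ᶜ
  {C,D}  = {A,B,E,F}ᶜ
  {C,F}  = {A,B,D,E}ᶜ
  {E,F}  = {A,B,C,D}ᶜ
  {A,D,E}  = {A,D} ∪ {A,E}
  {B,C,E,F}  = {A,D}ᶜ
  {A,B,D,E,F}  = {A,D,E,F} ∪ {A,B,E,F}
Round 4. New:
  {C}  = {A,B,D,E,F}ᶜ
  {A,B}  = {A} ∪ {B}
  {A,F}  = {A} ∪ {F}
  {B,D}  = {B} ∪ {D}
  {B,F}  = {B} ∪ {F}
  {D,E}  = {E} ∪ {D}
  {D,F}  = {F} ∪ {D}
  {A,B,C}  = {A} ∪ {B,C}
  {A,B,D}  = {B} ∪ {A,D}
  {A,C,D}  = {C,D} ∪ {A}
  {A,C,F}  = {A} ∪ {C,F}
  {A,D,F}  = {F} ∪ {A,D}
  {B,C,E}  = {B,E} ∪ {B,C}
  {B,C,F}  = {A,D,E}ᶜ
  {B,D,E}  = {B,E} ∪ {D}
  {B,E,F}  = {B,E} ∪ {E,F}
  {C,D,E}  = {C,D} ∪ {E}
  {C,E,F}  = {E,F} ∪ {C,F}
  {D,E,F}  = {E,F} ∪ {D}
  {A,B,C,E}  = {A,B,E} ∪ {B,C}
  {A,C,D,E}  = {A,D,E} ∪ {C,D}
  {A,C,E,F}  = {A,E,F} ∪ {C,F}
  {B,C,D,E}  = {B,E} ∪ {C,D}
  {C,D,E,F}  = {C,D} ∪ {E,F}
Round 5: 8 new —
  {A,C}  = {C} ∪ {A}
  {C,E}  = {E} ∪ {C}
  {A,B,F}  = {C,D,E}ᶜ
  {A,C,E}  = {A,E} ∪ {C}
  {B,D,F}  = {B} ∪ {D,F}
  {A,B,C,F}  = {D,E}ᶜ
  {A,B,D,F}  = {A,F} ∪ {B,D}
  {B,D,E,F}  = {B,E} ∪ {D,F}
Round 6 adds nothing — fixpoint reached.

σ(𝒞) = { ∅, {A}, {B}, {C}, {D}, {E}, {F}, {A,B}, {A,C}, {A,D}, {A,E}, {A,F}, {B,C}, {B,D}, {B,E}, {B,F}, {C,D}, {C,E}, {C,F}, {D,E}, {D,F}, {E,F}, {A,B,C}, {A,B,D}, {A,B,E}, {A,B,F}, {A,C,D}, {A,C,E}, {A,C,F}, {A,D,E}, {A,D,F}, {A,E,F}, {B,C,D}, {B,C,E}, {B,C,F}, {B,D,E}, {B,D,F}, {B,E,F}, {C,D,E}, {C,D,F}, {C,E,F}, {D,E,F}, {A,B,C,D}, {A,B,C,E}, {A,B,C,F}, {A,B,D,E}, {A,B,D,F}, {A,B,E,F}, {A,C,D,E}, {A,C,D,F}, {A,C,E,F}, {A,D,E,F}, {B,C,D,E}, {B,C,D,F}, {B,C,E,F}, {B,D,E,F}, {C,D,E,F}, {A,B,C,D,E}, {A,B,C,D,F}, {A,B,C,E,F}, {A,B,D,E,F}, {A,C,D,E,F}, {B,C,D,E,F}, X }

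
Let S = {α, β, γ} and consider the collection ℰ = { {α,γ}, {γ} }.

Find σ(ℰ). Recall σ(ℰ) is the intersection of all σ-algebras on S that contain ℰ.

|σ(ℰ)| = 8.  σ(ℰ) = { ∅, {α}, {β}, {γ}, {α,β}, {α,γ}, {β,γ}, S }

Derivation:
Take S₀ = ℰ ∪ {∅, S} = { ∅, {γ}, {α,γ}, S }.
Pass 1: 2 new —
  {β}  = {α,γ}ᶜ
  {α,β}  = {γ}ᶜ
  (now 6)
Pass 2: 1 new —
  {β,γ}  = {γ} ∪ {β}
  (now 7)
Pass 3 (1 new):
  {α}  = {β,γ}ᶜ
  (now 8)
Pass 4: already closed under ᶜ and ∪.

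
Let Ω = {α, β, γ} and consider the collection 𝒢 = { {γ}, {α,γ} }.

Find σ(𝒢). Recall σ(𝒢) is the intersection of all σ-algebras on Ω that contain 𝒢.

|σ(𝒢)| = 8.  σ(𝒢) = { {}, {α}, {β}, {γ}, {α,β}, {α,γ}, {β,γ}, Ω }

Check:
Take S₀ = 𝒢 ∪ {∅, Ω} = { {}, {γ}, {α,γ}, Ω }.
Pass 1 adds 2:
  {β}  = {α,γ}ᶜ
  {α,β}  = {γ}ᶜ
  |family| = 6
Pass 2 adds 1:
  {β,γ}  = {γ} ∪ {β}
  |family| = 7
Pass 3: 1 new —
  {α}  = {β,γ}ᶜ
  |family| = 8
Pass 4: stable.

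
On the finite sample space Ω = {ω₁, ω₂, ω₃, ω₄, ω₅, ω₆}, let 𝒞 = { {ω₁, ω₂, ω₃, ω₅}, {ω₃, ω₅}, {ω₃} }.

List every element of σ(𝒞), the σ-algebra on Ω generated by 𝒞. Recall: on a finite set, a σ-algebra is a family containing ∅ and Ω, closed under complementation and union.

|σ(𝒞)| = 16.  σ(𝒞) = { ∅, {ω₃}, {ω₅}, {ω₁, ω₂}, {ω₃, ω₅}, {ω₄, ω₆}, {ω₁, ω₂, ω₃}, {ω₁, ω₂, ω₅}, {ω₃, ω₄, ω₆}, {ω₄, ω₅, ω₆}, {ω₁, ω₂, ω₃, ω₅}, {ω₁, ω₂, ω₄, ω₆}, {ω₃, ω₄, ω₅, ω₆}, {ω₁, ω₂, ω₃, ω₄, ω₆}, {ω₁, ω₂, ω₄, ω₅, ω₆}, Ω }

Check:
Initial family (5 sets): { ∅, {ω₃}, {ω₃, ω₅}, {ω₁, ω₂, ω₃, ω₅}, Ω }.
Iteration 1 (3 new):
  {ω₄, ω₆}  = {ω₁, ω₂, ω₃, ω₅}ᶜ
  {ω₁, ω₂, ω₄, ω₆}  = {ω₃, ω₅}ᶜ
  {ω₁, ω₂, ω₄, ω₅, ω₆}  = {ω₃}ᶜ
  |family| = 8
Iteration 2: +3 →
  {ω₃, ω₄, ω₆}  = {ω₃} ∪ {ω₄, ω₆}
  {ω₃, ω₄, ω₅, ω₆}  = {ω₃, ω₅} ∪ {ω₄, ω₆}
  {ω₁, ω₂, ω₃, ω₄, ω₆}  = {ω₃} ∪ {ω₁, ω₂, ω₄, ω₆}
  |family| = 11
Iteration 3: +3 →
  {ω₅}  = {ω₁, ω₂, ω₃, ω₄, ω₆}ᶜ
  {ω₁, ω₂}  = {ω₃, ω₄, ω₅, ω₆}ᶜ
  {ω₁, ω₂, ω₅}  = {ω₃, ω₄, ω₆}ᶜ
  |family| = 14
Iteration 4: +2 →
  {ω₁, ω₂, ω₃}  = {ω₃} ∪ {ω₁, ω₂}
  {ω₄, ω₅, ω₆}  = {ω₄, ω₆} ∪ {ω₅}
  |family| = 16
Iteration 5: stable.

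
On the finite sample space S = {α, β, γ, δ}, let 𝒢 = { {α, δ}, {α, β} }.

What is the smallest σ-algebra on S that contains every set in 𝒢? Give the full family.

σ(𝒢) = { {}, {α}, {β}, {γ}, {δ}, {α, β}, {α, γ}, {α, δ}, {β, γ}, {β, δ}, {γ, δ}, {α, β, γ}, {α, β, δ}, {α, γ, δ}, {β, γ, δ}, S }

Derivation:
Take S₀ = 𝒢 ∪ {∅, S} = { {}, {α, β}, {α, δ}, S }.
Step 1 adds 3:
  {β, γ}  = ᶜ of {α, δ}
  {γ, δ}  = ᶜ of {α, β}
  {α, β, δ}  = {α, β} ∪ {α, δ}
Step 2 adds 4:
  {γ}  = ᶜ of {α, β, δ}
  {α, β, γ}  = {β, γ} ∪ {α, β}
  {α, γ, δ}  = {γ, δ} ∪ {α, δ}
  {β, γ, δ}  = {γ, δ} ∪ {β, γ}
Step 3. New:
  {α}  = ᶜ of {β, γ, δ}
  {β}  = ᶜ of {α, γ, δ}
  {δ}  = ᶜ of {α, β, γ}
Step 4 (2 new):
  {α, γ}  = {γ} ∪ {α}
  {β, δ}  = {δ} ∪ {β}
Step 5: already closed under ᶜ and ∪.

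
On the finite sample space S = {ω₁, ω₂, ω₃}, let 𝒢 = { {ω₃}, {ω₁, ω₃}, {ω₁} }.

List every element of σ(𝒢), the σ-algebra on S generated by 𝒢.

Answer: σ(𝒢) = { {}, {ω₁}, {ω₂}, {ω₃}, {ω₁, ω₂}, {ω₁, ω₃}, {ω₂, ω₃}, S }

Check:
Seed the family with 𝒢 together with ∅ and S: { {}, {ω₁}, {ω₃}, {ω₁, ω₃}, S }.
Iteration 1 (3 new):
  {ω₂}  = ᶜ of {ω₁, ω₃}
  {ω₁, ω₂}  = ᶜ of {ω₃}
  {ω₂, ω₃}  = ᶜ of {ω₁}
Iteration 2 adds nothing — fixpoint reached.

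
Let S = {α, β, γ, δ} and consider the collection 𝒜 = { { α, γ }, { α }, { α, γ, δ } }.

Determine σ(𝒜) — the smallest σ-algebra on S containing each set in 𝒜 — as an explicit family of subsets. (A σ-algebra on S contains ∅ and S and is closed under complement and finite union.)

σ(𝒜) (16 sets): { ∅, { α }, { β }, { γ }, { δ }, { α, β }, { α, γ }, { α, δ }, { β, γ }, { β, δ }, { γ, δ }, { α, β, γ }, { α, β, δ }, { α, γ, δ }, { β, γ, δ }, S }

Check:
Take S₀ = 𝒜 ∪ {∅, S} = { ∅, { α }, { α, γ }, { α, γ, δ }, S }.
Iteration 1: 3 new —
  { β }  = complement { α, γ, δ }
  { β, δ }  = complement { α, γ }
  { β, γ, δ }  = complement { α }
  [8 total]
Iteration 2: +3 →
  { α, β }  = { β } ∪ { α }
  { α, β, γ }  = { β } ∪ { α, γ }
  { α, β, δ }  = { β, δ } ∪ { α }
  [11 total]
Iteration 3: 3 new —
  { γ }  = complement { α, β, δ }
  { δ }  = complement { α, β, γ }
  { γ, δ }  = complement { α, β }
  [14 total]
Iteration 4: 2 new —
  { α, δ }  = { δ } ∪ { α }
  { β, γ }  = { γ } ∪ { β }
  [16 total]
Iteration 5: closed — nothing new.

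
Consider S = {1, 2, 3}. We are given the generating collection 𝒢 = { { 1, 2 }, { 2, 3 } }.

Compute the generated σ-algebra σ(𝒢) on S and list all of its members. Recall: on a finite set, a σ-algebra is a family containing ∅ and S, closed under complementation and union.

Begin from { ∅, { 1, 2 }, { 2, 3 }, S } (that is, 𝒢 plus ∅ and S).
Round 1. New:
  { 1 }  = { 2, 3 }ᶜ
  { 3 }  = { 1, 2 }ᶜ
  (now 6)
Round 2 (1 new):
  { 1, 3 }  = { 3 } ∪ { 1 }
  (now 7)
Round 3: 1 new —
  { 2 }  = { 1, 3 }ᶜ
  (now 8)
Round 4 adds nothing — fixpoint reached.

|σ(𝒢)| = 8.  σ(𝒢) = { ∅, { 1 }, { 2 }, { 3 }, { 1, 2 }, { 1, 3 }, { 2, 3 }, S }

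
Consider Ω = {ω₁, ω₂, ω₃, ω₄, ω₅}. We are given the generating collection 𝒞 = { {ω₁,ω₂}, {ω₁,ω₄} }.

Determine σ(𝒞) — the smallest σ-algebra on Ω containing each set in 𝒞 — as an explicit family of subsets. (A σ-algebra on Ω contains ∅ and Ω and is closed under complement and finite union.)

Initial family (4 sets): { {}, {ω₁,ω₂}, {ω₁,ω₄}, Ω }.
Pass 1 adds 3:
  {ω₁,ω₂,ω₄}  = {ω₁,ω₂} ∪ {ω₁,ω₄}
  {ω₂,ω₃,ω₅}  = complement {ω₁,ω₄}
  {ω₃,ω₄,ω₅}  = complement {ω₁,ω₂}
  (now 7)
Pass 2: 4 new —
  {ω₃,ω₅}  = complement {ω₁,ω₂,ω₄}
  {ω₁,ω₂,ω₃,ω₅}  = {ω₂,ω₃,ω₅} ∪ {ω₁,ω₂}
  {ω₁,ω₃,ω₄,ω₅}  = {ω₃,ω₄,ω₅} ∪ {ω₁,ω₄}
  {ω₂,ω₃,ω₄,ω₅}  = {ω₃,ω₄,ω₅} ∪ {ω₂,ω₃,ω₅}
  (now 11)
Pass 3 (3 new):
  {ω₁}  = complement {ω₂,ω₃,ω₄,ω₅}
  {ω₂}  = complement {ω₁,ω₃,ω₄,ω₅}
  {ω₄}  = complement {ω₁,ω₂,ω₃,ω₅}
  (now 14)
Pass 4: 2 new —
  {ω₂,ω₄}  = {ω₄} ∪ {ω₂}
  {ω₁,ω₃,ω₅}  = {ω₃,ω₅} ∪ {ω₁}
  (now 16)
Pass 5: closed — nothing new.

|σ(𝒞)| = 16.  σ(𝒞) = { {}, {ω₁}, {ω₂}, {ω₄}, {ω₁,ω₂}, {ω₁,ω₄}, {ω₂,ω₄}, {ω₃,ω₅}, {ω₁,ω₂,ω₄}, {ω₁,ω₃,ω₅}, {ω₂,ω₃,ω₅}, {ω₃,ω₄,ω₅}, {ω₁,ω₂,ω₃,ω₅}, {ω₁,ω₃,ω₄,ω₅}, {ω₂,ω₃,ω₄,ω₅}, Ω }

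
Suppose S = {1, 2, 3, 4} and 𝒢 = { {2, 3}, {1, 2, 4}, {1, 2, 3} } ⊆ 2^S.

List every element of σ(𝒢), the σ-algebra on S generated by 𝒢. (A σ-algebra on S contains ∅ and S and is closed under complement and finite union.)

σ(𝒢) = { {}, {1}, {2}, {3}, {4}, {1, 2}, {1, 3}, {1, 4}, {2, 3}, {2, 4}, {3, 4}, {1, 2, 3}, {1, 2, 4}, {1, 3, 4}, {2, 3, 4}, S }

Derivation:
Take S₀ = 𝒢 ∪ {∅, S} = { {}, {2, 3}, {1, 2, 3}, {1, 2, 4}, S }.
Round 1: +3 →
  {3}  = S∖{1, 2, 4}
  {4}  = S∖{1, 2, 3}
  {1, 4}  = S∖{2, 3}
Round 2 (3 new):
  {3, 4}  = {4} ∪ {3}
  {1, 3, 4}  = {3} ∪ {1, 4}
  {2, 3, 4}  = {4} ∪ {2, 3}
Round 3 adds 3:
  {1}  = S∖{2, 3, 4}
  {2}  = S∖{1, 3, 4}
  {1, 2}  = S∖{3, 4}
Round 4 (2 new):
  {1, 3}  = {3} ∪ {1}
  {2, 4}  = {4} ∪ {2}
After Round 5 the family is unchanged; done.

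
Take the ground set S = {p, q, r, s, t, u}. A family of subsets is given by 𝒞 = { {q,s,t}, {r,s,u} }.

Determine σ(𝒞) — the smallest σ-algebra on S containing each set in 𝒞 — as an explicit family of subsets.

σ(𝒞) = { {}, {p}, {s}, {p,s}, {q,t}, {r,u}, {p,q,t}, {p,r,u}, {q,s,t}, {r,s,u}, {p,q,s,t}, {p,r,s,u}, {q,r,t,u}, {p,q,r,t,u}, {q,r,s,t,u}, S }

Derivation:
Seed the family with 𝒞 together with ∅ and S: { {}, {q,s,t}, {r,s,u}, S }.
Pass 1: +3 →
  {p,q,t}  = {r,s,u}ᶜ
  {p,r,u}  = {q,s,t}ᶜ
  {q,r,s,t,u}  = {r,s,u} ∪ {q,s,t}
  [7 total]
Pass 2. New:
  {p}  = {q,r,s,t,u}ᶜ
  {p,q,s,t}  = {p,q,t} ∪ {q,s,t}
  {p,r,s,u}  = {p,r,u} ∪ {r,s,u}
  {p,q,r,t,u}  = {p,q,t} ∪ {p,r,u}
  [11 total]
Pass 3 adds 3:
  {s}  = {p,q,r,t,u}ᶜ
  {q,t}  = {p,r,s,u}ᶜ
  {r,u}  = {p,q,s,t}ᶜ
  [14 total]
Pass 4. New:
  {p,s}  = {s} ∪ {p}
  {q,r,t,u}  = {q,t} ∪ {r,u}
  [16 total]
Pass 5: stable.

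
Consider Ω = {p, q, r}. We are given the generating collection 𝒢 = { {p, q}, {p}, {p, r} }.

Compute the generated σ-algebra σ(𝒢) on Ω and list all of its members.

σ(𝒢) = { ∅, {p}, {q}, {r}, {p, q}, {p, r}, {q, r}, Ω }

Trace:
Initial family (5 sets): { ∅, {p}, {p, q}, {p, r}, Ω }.
Pass 1. New:
  {q}  = complement {p, r}
  {r}  = complement {p, q}
  {q, r}  = complement {p}
Pass 2: stable.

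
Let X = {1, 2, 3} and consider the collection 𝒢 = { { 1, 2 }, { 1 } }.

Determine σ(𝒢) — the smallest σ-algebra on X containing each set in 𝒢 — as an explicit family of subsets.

σ(𝒢) (8 sets): { {}, { 1 }, { 2 }, { 3 }, { 1, 2 }, { 1, 3 }, { 2, 3 }, X }

Derivation:
Initial family (4 sets): { {}, { 1 }, { 1, 2 }, X }.
Pass 1. New:
  { 3 }  = { 1, 2 }ᶜ
  { 2, 3 }  = { 1 }ᶜ
  |family| = 6
Pass 2 (1 new):
  { 1, 3 }  = { 3 } ∪ { 1 }
  |family| = 7
Pass 3: 1 new —
  { 2 }  = { 1, 3 }ᶜ
  |family| = 8
Pass 4: closed — nothing new.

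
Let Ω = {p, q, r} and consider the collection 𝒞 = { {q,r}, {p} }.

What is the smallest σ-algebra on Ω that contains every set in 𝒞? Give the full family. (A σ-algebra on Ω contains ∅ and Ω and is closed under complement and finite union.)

Answer: σ(𝒞) = { {}, {p}, {q,r}, Ω }

Working:
Start: 𝒞 ∪ {∅, Ω} = { {}, {p}, {q,r}, Ω }.
Step 1 adds nothing — fixpoint reached.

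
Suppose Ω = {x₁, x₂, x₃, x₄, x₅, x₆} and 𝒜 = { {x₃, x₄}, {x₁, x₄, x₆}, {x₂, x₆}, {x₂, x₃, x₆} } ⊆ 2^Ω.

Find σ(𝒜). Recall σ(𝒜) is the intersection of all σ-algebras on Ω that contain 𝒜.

|σ(𝒜)| = 64.  σ(𝒜) = { {}, {x₁}, {x₂}, {x₃}, {x₄}, {x₅}, {x₆}, {x₁, x₂}, {x₁, x₃}, {x₁, x₄}, {x₁, x₅}, {x₁, x₆}, {x₂, x₃}, {x₂, x₄}, {x₂, x₅}, {x₂, x₆}, {x₃, x₄}, {x₃, x₅}, {x₃, x₆}, {x₄, x₅}, {x₄, x₆}, {x₅, x₆}, {x₁, x₂, x₃}, {x₁, x₂, x₄}, {x₁, x₂, x₅}, {x₁, x₂, x₆}, {x₁, x₃, x₄}, {x₁, x₃, x₅}, {x₁, x₃, x₆}, {x₁, x₄, x₅}, {x₁, x₄, x₆}, {x₁, x₅, x₆}, {x₂, x₃, x₄}, {x₂, x₃, x₅}, {x₂, x₃, x₆}, {x₂, x₄, x₅}, {x₂, x₄, x₆}, {x₂, x₅, x₆}, {x₃, x₄, x₅}, {x₃, x₄, x₆}, {x₃, x₅, x₆}, {x₄, x₅, x₆}, {x₁, x₂, x₃, x₄}, {x₁, x₂, x₃, x₅}, {x₁, x₂, x₃, x₆}, {x₁, x₂, x₄, x₅}, {x₁, x₂, x₄, x₆}, {x₁, x₂, x₅, x₆}, {x₁, x₃, x₄, x₅}, {x₁, x₃, x₄, x₆}, {x₁, x₃, x₅, x₆}, {x₁, x₄, x₅, x₆}, {x₂, x₃, x₄, x₅}, {x₂, x₃, x₄, x₆}, {x₂, x₃, x₅, x₆}, {x₂, x₄, x₅, x₆}, {x₃, x₄, x₅, x₆}, {x₁, x₂, x₃, x₄, x₅}, {x₁, x₂, x₃, x₄, x₆}, {x₁, x₂, x₃, x₅, x₆}, {x₁, x₂, x₄, x₅, x₆}, {x₁, x₃, x₄, x₅, x₆}, {x₂, x₃, x₄, x₅, x₆}, Ω }

Trace:
Begin from { {}, {x₂, x₆}, {x₃, x₄}, {x₁, x₄, x₆}, {x₂, x₃, x₆}, Ω } (that is, 𝒜 plus ∅ and Ω).
Iteration 1 adds 8:
  {x₁, x₄, x₅}  = Ω∖{x₂, x₃, x₆}
  {x₂, x₃, x₅}  = Ω∖{x₁, x₄, x₆}
  {x₁, x₂, x₄, x₆}  = {x₂, x₆} ∪ {x₁, x₄, x₆}
  {x₁, x₂, x₅, x₆}  = Ω∖{x₃, x₄}
  {x₁, x₃, x₄, x₅}  = Ω∖{x₂, x₆}
  {x₁, x₃, x₄, x₆}  = {x₃, x₄} ∪ {x₁, x₄, x₆}
  {x₂, x₃, x₄, x₆}  = {x₃, x₄} ∪ {x₂, x₃, x₆}
  {x₁, x₂, x₃, x₄, x₆}  = {x₂, x₃, x₆} ∪ {x₁, x₄, x₆}
  — 14 sets.
Iteration 2 (12 new):
  {x₅}  = Ω∖{x₁, x₂, x₃, x₄, x₆}
  {x₁, x₅}  = Ω∖{x₂, x₃, x₄, x₆}
  {x₂, x₅}  = Ω∖{x₁, x₃, x₄, x₆}
  {x₃, x₅}  = Ω∖{x₁, x₂, x₄, x₆}
  {x₁, x₄, x₅, x₆}  = {x₁, x₄, x₅} ∪ {x₁, x₄, x₆}
  {x₂, x₃, x₄, x₅}  = {x₃, x₄} ∪ {x₂, x₃, x₅}
  {x₂, x₃, x₅, x₆}  = {x₂, x₃, x₆} ∪ {x₂, x₃, x₅}
  {x₁, x₂, x₃, x₄, x₅}  = {x₁, x₄, x₅} ∪ {x₂, x₃, x₅}
  {x₁, x₂, x₃, x₅, x₆}  = {x₂, x₃, x₆} ∪ {x₁, x₂, x₅, x₆}
  {x₁, x₂, x₄, x₅, x₆}  = {x₁, x₄, x₅} ∪ {x₁, x₂, x₄, x₆}
  {x₁, x₃, x₄, x₅, x₆}  = {x₁, x₄, x₅} ∪ {x₁, x₃, x₄, x₆}
  {x₂, x₃, x₄, x₅, x₆}  = {x₂, x₃, x₅} ∪ {x₂, x₃, x₄, x₆}
  — 26 sets.
Iteration 3: 14 new —
  {x₁}  = Ω∖{x₂, x₃, x₄, x₅, x₆}
  {x₂}  = Ω∖{x₁, x₃, x₄, x₅, x₆}
  {x₃}  = Ω∖{x₁, x₂, x₄, x₅, x₆}
  {x₄}  = Ω∖{x₁, x₂, x₃, x₅, x₆}
  {x₆}  = Ω∖{x₁, x₂, x₃, x₄, x₅}
  {x₁, x₄}  = Ω∖{x₂, x₃, x₅, x₆}
  {x₁, x₆}  = Ω∖{x₂, x₃, x₄, x₅}
  {x₂, x₃}  = Ω∖{x₁, x₄, x₅, x₆}
  {x₁, x₂, x₅}  = {x₂, x₅} ∪ {x₁, x₅}
  {x₁, x₃, x₅}  = {x₁, x₅} ∪ {x₃, x₅}
  {x₂, x₅, x₆}  = {x₂, x₅} ∪ {x₂, x₆}
  {x₃, x₄, x₅}  = {x₃, x₄} ∪ {x₃, x₅}
  {x₁, x₂, x₃, x₅}  = {x₁, x₅} ∪ {x₂, x₃, x₅}
  {x₁, x₂, x₄, x₅}  = {x₂, x₅} ∪ {x₁, x₄, x₅}
  — 40 sets.
Iteration 4. New:
  {x₁, x₂}  = {x₂} ∪ {x₁}
  {x₁, x₃}  = {x₃} ∪ {x₁}
  {x₂, x₄}  = {x₂} ∪ {x₄}
  {x₃, x₆}  = Ω∖{x₁, x₂, x₄, x₅}
  {x₄, x₅}  = {x₄} ∪ {x₅}
  {x₄, x₆}  = Ω∖{x₁, x₂, x₃, x₅}
  {x₅, x₆}  = {x₆} ∪ {x₅}
  {x₁, x₂, x₃}  = {x₂, x₃} ∪ {x₁}
  {x₁, x₂, x₄}  = {x₂} ∪ {x₁, x₄}
  {x₁, x₂, x₆}  = Ω∖{x₃, x₄, x₅}
  {x₁, x₃, x₄}  = Ω∖{x₂, x₅, x₆}
  {x₁, x₃, x₆}  = {x₁, x₆} ∪ {x₃}
  {x₁, x₅, x₆}  = {x₁, x₆} ∪ {x₁, x₅}
  {x₂, x₃, x₄}  = {x₃, x₄} ∪ {x₂}
  {x₂, x₄, x₅}  = {x₄} ∪ {x₂, x₅}
  {x₂, x₄, x₆}  = Ω∖{x₁, x₃, x₅}
  {x₃, x₄, x₆}  = Ω∖{x₁, x₂, x₅}
  {x₃, x₅, x₆}  = {x₃, x₅} ∪ {x₆}
  {x₁, x₂, x₃, x₄}  = {x₂, x₃} ∪ {x₁, x₄}
  {x₁, x₂, x₃, x₆}  = {x₁, x₆} ∪ {x₂, x₃, x₆}
  {x₁, x₃, x₅, x₆}  = {x₁, x₆} ∪ {x₁, x₃, x₅}
  {x₂, x₄, x₅, x₆}  = {x₄} ∪ {x₂, x₅, x₆}
  {x₃, x₄, x₅, x₆}  = {x₃, x₄, x₅} ∪ {x₆}
  — 63 sets.
Iteration 5: 1 new —
  {x₄, x₅, x₆}  = Ω∖{x₁, x₂, x₃}
  — 64 sets.
Iteration 6: closed — nothing new.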